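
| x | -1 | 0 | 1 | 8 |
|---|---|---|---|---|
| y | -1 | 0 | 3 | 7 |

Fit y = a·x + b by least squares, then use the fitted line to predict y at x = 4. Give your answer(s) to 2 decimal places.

ŷ = 3.93

Sums needed: Σx·x = 66, Σx = 8, Σ1 = 4.
Right-hand side: Σx·y = 60, Σy = 9.
AᵀA·[a, b]ᵀ = Aᵀy becomes [[66, 8]; [8, 4]]·[a, b]ᵀ = [60, 9]ᵀ.
det = 66·4 − 8² = 200.
a = (60·4 − 8·9)/200 = 21/25; b = (66·9 − 8·60)/200 = 57/100.
At x = 4: ŷ = (21/25)·(4) + (57/100)·(1) = 393/100.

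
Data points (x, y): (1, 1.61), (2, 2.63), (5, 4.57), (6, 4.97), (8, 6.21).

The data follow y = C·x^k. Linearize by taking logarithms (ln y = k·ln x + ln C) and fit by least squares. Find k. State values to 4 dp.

Let Y = ln y. Fitting Y = k·ln x + ln C by least squares:
AᵀA = [[10.6052, 6.1738]; [6.1738, 5]], rhs = [9.7862, 6.3923]ᵀ  (here Σln x = 6.1738, Σ(ln x)² = 10.6052, Σln y = 6.3923, Σln x·ln y = 9.7862).
Slope k = (n·Σln x·ln y − Σln x·Σln y)/(n·Σ(ln x)² − (Σln x)²) = (5·9.7862 − 6.1738·6.3923)/14.9105 = 0.63486; ln C = (Σln y − k·Σln x)/n = 0.49457.

k = 0.6349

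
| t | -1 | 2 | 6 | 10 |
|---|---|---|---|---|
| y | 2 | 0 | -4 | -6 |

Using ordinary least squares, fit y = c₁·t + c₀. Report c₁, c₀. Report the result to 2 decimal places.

c₁ = -0.76, c₀ = 1.21

Compute the Gram sums: Σt·t = 141, Σt = 17, Σ1 = 4.
Right-hand side: Σt·y = -86, Σy = -8.
Eliminating c₀: 4·(row 1) − 17·(row 2) gives 275·c₁ = 4·(-86) − 17·(-8) = -208, so c₁ = -208/275.
Then c₀ = ((-8) − 17·(-208/275))/4 = 334/275.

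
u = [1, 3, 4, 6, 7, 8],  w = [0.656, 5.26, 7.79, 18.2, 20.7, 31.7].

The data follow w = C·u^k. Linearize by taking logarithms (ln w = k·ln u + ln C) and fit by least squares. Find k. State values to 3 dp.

k = 1.825

Taking logs, ln w = k·ln u + ln C, so regress ln w on ln u.
AᵀA = [[14.4498, 8.3020]; [8.3020, 6]], rhs = [22.9519, 12.6792]ᵀ  (here Σln u = 8.3020, Σ(ln u)² = 14.4498, Σln w = 12.6792, Σln u·ln w = 22.9519).
Solving (det = 17.7753): k = 1.82546, ln C = -0.41262.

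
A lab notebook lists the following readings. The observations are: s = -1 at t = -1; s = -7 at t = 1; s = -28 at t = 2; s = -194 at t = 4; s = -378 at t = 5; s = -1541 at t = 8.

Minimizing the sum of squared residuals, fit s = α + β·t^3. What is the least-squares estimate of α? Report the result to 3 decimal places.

Entries of AᵀA: Σ1 = 6, Σt^3 = 709, Σt^3·t^3 = 281931.
Moment sums: Σs = -2149, Σt^3·s = -848888.
So AᵀA·[α, β]ᵀ = Aᵀs: [[6, 709]; [709, 281931]]·[α, β]ᵀ = [-2149, -848888]ᵀ.
Eliminating β: 281931·(row 1) − 709·(row 2) gives 1188905·α = 281931·(-2149) − 709·(-848888) = -4008127, so α = -4008127/1188905.
Then β = ((-848888) − 709·(-4008127/1188905))/281931 = -3569687/1188905.

α = -3.371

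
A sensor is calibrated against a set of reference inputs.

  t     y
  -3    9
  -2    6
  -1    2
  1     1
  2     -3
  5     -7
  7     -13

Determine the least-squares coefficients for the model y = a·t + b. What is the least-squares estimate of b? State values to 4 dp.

b = 1.9000

Compute the Gram sums: Σt·t = 93, Σt = 9, Σ1 = 7.
And Σt·y = -172, Σy = -5.
Determinant 93·7 − 9² = 570.
a = ((-172)·7 − 9·(-5))/570 = -61/30; b = (93·(-5) − 9·(-172))/570 = 19/10.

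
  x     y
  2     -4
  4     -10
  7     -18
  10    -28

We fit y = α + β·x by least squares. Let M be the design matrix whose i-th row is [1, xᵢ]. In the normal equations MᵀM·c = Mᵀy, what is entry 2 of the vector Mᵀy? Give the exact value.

Entry 2 ↔ basis x, so (Mᵀy)_{2} = Σᵢ (x)·yᵢ = (2)·(-4) + (4)·(-10) + (7)·(-18) + (10)·(-28) = -454.

-454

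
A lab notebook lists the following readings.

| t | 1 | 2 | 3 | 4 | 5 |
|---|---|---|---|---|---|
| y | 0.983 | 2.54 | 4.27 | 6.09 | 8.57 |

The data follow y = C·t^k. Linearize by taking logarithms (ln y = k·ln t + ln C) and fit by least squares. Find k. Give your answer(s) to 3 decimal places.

Let Y = ln y. Fitting Y = k·ln t + ln C by least squares:
Σln t = 4.7875, Σ(ln t)² = 6.1995, Σln y = 6.3215, Σln t·ln y = 8.2029.
Equations: 6.1995·k + 4.7875·ln C = 8.2029;  4.7875·k + 5·ln C = 6.3215.
Slope k = (n·Σln t·ln y − Σln t·Σln y)/(n·Σ(ln t)² − (Σln t)²) = (5·8.2029 − 4.7875·6.3215)/8.0774 = 1.33091; ln C = (Σln y − k·Σln t)/n = -0.01003.

k = 1.331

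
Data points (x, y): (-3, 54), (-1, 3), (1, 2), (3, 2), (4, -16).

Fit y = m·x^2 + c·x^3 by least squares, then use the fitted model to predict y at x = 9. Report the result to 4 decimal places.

AᵀA·[m, c]ᵀ = Aᵀy reads: 420·m + 1024·c = 253;  1024·m + 5556·c = -2429.
Δ = 420·5556 − 1024² = 1284944.
m = (253·5556 − 1024·(-2429))/1284944 = 973241/321236; c = (420·(-2429) − 1024·253)/1284944 = -319813/321236.
At x = 9: ŷ = (973241/321236)·(81) + (-319813/321236)·(729) = -38577789/80309.

ŷ = -480.3669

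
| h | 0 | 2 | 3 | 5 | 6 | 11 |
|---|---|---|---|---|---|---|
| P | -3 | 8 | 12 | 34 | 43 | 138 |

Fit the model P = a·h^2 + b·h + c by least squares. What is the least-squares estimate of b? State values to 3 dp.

b = 2.053

Compute the Gram sums: Σh^2·h^2 = 16659, Σh^2·h = 1707, Σh^2 = 195, Σh·h = 195, Σh = 27, Σ1 = 6.
And Σh^2·P = 19236, Σh·P = 1998, ΣP = 232.
Normal equations: [[16659, 1707, 195]; [1707, 195, 27]; [195, 27, 6]]·[a, b, c]ᵀ = [19236, 1998, 232]ᵀ.
Row-reducing yields a = 3253/3360, b = 6899/3360, c = -214/105.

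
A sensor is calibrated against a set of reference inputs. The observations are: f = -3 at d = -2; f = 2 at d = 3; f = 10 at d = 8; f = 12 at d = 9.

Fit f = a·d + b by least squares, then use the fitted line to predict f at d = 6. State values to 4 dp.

f̂ = 7.3052

Forming AᵀA = [[158, 18]; [18, 4]] and Aᵀf = [200, 21]ᵀ gives AᵀA·[a, b]ᵀ = Aᵀf.
det = 158·4 − 18² = 308.
a = (200·4 − 18·21)/308 = 211/154; b = (158·21 − 18·200)/308 = -141/154.
At d = 6: f̂ = (211/154)·(6) + (-141/154)·(1) = 1125/154.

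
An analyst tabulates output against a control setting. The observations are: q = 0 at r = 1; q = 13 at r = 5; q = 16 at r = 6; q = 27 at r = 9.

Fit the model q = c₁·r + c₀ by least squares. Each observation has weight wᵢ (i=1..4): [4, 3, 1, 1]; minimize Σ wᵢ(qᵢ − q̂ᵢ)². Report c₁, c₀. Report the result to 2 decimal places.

c₁ = 3.32, c₀ = -3.43

Normal-equation sums: Σwᵢ·r·r = 196, Σwᵢ·r = 34, Σwᵢ·1 = 9.
And Σwᵢ·r·q = 534, Σwᵢ·q = 82.
Eliminating c₀: 9·(row 1) − 34·(row 2) gives 608·c₁ = 9·534 − 34·82 = 2018, so c₁ = 1009/304.
Then c₀ = (82 − 34·(1009/304))/9 = -521/152.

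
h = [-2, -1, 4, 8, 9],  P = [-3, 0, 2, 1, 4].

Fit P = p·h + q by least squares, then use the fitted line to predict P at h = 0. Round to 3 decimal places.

P̂ = -0.751

The normal system MᵀM·[p, q]ᵀ = MᵀP is [[166, 18]; [18, 5]]·[p, q]ᵀ = [58, 4]ᵀ.
det = 166·5 − 18² = 506.
p = (58·5 − 18·4)/506 = 109/253; q = (166·4 − 18·58)/506 = -190/253.
At h = 0: P̂ = (109/253)·(0) + (-190/253)·(1) = -190/253.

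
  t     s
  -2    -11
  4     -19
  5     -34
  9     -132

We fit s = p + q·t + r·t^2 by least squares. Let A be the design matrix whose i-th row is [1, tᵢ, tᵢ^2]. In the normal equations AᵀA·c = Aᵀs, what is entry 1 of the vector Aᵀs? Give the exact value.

-196

Entry 1 ↔ basis 1, so (Aᵀs)_{1} = Σᵢ sᵢ = (1)·(-11) + (1)·(-19) + (1)·(-34) + (1)·(-132) = -196.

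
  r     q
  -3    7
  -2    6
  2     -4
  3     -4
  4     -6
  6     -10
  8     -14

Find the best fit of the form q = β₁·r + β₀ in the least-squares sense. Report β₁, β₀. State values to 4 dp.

The normal system MᵀM·[β₁, β₀]ᵀ = Mᵀq is [[142, 18]; [18, 7]]·[β₁, β₀]ᵀ = [-249, -25]ᵀ.
Δ = 142·7 − 18² = 670.
β₁ = ((-249)·7 − 18·(-25))/670 = -1293/670; β₀ = (142·(-25) − 18·(-249))/670 = 466/335.

β₁ = -1.9299, β₀ = 1.3910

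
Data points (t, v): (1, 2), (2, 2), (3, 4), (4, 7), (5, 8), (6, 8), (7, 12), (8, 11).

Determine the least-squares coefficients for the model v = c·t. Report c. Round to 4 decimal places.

The normal equations are: 204·c = 306.
(Σt·t = 204, Σt·v = 306.)
c = 306/204 = 1.5.

c = 1.5000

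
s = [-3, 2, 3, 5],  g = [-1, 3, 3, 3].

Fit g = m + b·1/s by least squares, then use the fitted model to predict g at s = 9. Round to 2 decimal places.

ĝ = 1.67

From the data, Σ1 = 4, Σ1/s = 7/10, Σ1/s·1/s = 461/900.
For Xᵀg: Σg = 8, Σ1/s·g = 103/30.
Normal equations: [[4, 7/10]; [7/10, 461/900]]·[m, b]ᵀ = [8, 103/30]ᵀ.
Δ = 4·(461/900) − (7/10)² = 1403/900.
m = (8·(461/900) − (7/10)·(103/30))/(1403/900) = 25/23; b = (4·(103/30) − (7/10)·8)/(1403/900) = 120/23.
At s = 9: ĝ = (25/23)·(1) + (120/23)·(1/9) = 5/3.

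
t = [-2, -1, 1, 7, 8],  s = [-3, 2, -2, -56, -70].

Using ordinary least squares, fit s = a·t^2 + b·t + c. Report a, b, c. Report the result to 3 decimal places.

Forming XᵀX = [[6515, 847, 119]; [847, 119, 13]; [119, 13, 5]] and Xᵀs = [-7236, -950, -129]ᵀ gives XᵀX·[a, b, c]ᵀ = Xᵀs.
Row-reducing yields a = -20431/20634, b = -6643/6878, c = 2858/10317.

a = -0.990, b = -0.966, c = 0.277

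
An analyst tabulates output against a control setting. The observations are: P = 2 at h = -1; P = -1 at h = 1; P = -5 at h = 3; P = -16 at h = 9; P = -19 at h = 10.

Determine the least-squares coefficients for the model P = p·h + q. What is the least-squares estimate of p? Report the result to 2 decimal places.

p = -1.89

Entries of XᵀX: Σh·h = 192, Σh = 22, Σ1 = 5.
For XᵀP: Σh·P = -352, ΣP = -39.
Normal equations: [[192, 22]; [22, 5]]·[p, q]ᵀ = [-352, -39]ᵀ.
Eliminating q: 5·(row 1) − 22·(row 2) gives 476·p = 5·(-352) − 22·(-39) = -902, so p = -451/238.
Then q = ((-39) − 22·(-451/238))/5 = 64/119.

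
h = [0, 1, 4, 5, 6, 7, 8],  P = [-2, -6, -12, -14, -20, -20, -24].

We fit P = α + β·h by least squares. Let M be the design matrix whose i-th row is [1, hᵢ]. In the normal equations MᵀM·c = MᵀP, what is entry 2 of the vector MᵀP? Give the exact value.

Entry 2 ↔ basis h, so (MᵀP)_{2} = Σᵢ (h)·Pᵢ = (0)·(-2) + (1)·(-6) + (4)·(-12) + (5)·(-14) + (6)·(-20) + (7)·(-20) + (8)·(-24) = -576.

-576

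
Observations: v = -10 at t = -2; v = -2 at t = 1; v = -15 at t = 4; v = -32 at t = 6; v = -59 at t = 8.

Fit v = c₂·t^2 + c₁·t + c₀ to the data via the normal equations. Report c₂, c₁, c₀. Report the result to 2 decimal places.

c₂ = -1.05, c₁ = 1.36, c₀ = -2.91

Entries of AᵀA: Σt^2·t^2 = 5665, Σt^2·t = 785, Σt^2 = 121, Σt·t = 121, Σt = 17, Σ1 = 5.
Right-hand side: Σt^2·v = -5210, Σt·v = -706, Σv = -118.
So AᵀA·[c₂, c₁, c₀]ᵀ = Aᵀv: [[5665, 785, 121]; [785, 121, 17]; [121, 17, 5]]·[c₂, c₁, c₀]ᵀ = [-5210, -706, -118]ᵀ.
Row-reducing yields c₂ = -1819/1739, c₁ = 2366/1739, c₀ = -5065/1739.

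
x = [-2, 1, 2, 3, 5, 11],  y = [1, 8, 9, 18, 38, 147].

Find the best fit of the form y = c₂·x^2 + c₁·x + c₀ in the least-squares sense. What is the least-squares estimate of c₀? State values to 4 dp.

c₀ = 2.2155

With design matrix A, AᵀA = [[15380, 1484, 164]; [1484, 164, 20]; [164, 20, 6]] and Aᵀy = [18947, 1885, 221]ᵀ.
Row-reducing yields c₂ = 33721/34140, c₁ = 19511/8535, c₀ = 6303/2845.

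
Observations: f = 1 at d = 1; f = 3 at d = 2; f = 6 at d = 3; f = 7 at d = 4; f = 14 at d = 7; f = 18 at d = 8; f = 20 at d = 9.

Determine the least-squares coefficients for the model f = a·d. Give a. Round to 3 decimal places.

Sums needed: Σd·d = 224.
And Σd·f = 475.
Normal equations: [[224]]·[a]ᵀ = [475]ᵀ.
a = 475/224 = 2.12054.

a = 2.121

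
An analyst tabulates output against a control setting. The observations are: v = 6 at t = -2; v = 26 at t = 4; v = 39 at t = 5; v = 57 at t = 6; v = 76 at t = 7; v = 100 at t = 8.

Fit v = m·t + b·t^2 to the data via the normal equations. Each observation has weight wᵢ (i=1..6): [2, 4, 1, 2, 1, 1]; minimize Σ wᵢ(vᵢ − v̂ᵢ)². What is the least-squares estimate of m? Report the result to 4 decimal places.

m = 0.2945

With design matrix M, MᵀWM = [[282, 1652]; [1652, 10770]] and MᵀWv = [2603, 16915]ᵀ.
Determinant 282·10770 − 1652² = 308036.
m = (2603·10770 − 1652·16915)/308036 = 45365/154018; b = (282·16915 − 1652·2603)/308036 = 234937/154018.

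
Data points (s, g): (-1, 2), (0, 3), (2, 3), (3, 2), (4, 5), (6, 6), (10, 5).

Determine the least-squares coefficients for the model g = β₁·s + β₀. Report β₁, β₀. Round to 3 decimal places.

β₁ = 0.321, β₀ = 2.614

The normal system MᵀM·[β₁, β₀]ᵀ = Mᵀg is [[166, 24]; [24, 7]]·[β₁, β₀]ᵀ = [116, 26]ᵀ.
Eliminating β₀: 7·(row 1) − 24·(row 2) gives 586·β₁ = 7·116 − 24·26 = 188, so β₁ = 94/293.
Then β₀ = (26 − 24·(94/293))/7 = 766/293.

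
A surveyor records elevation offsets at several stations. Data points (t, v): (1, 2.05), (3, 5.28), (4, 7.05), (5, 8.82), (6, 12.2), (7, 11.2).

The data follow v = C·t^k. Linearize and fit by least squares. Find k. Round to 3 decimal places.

Linearized form: ln v = k·ln t + ln C. From the 6 transformed points,
Σln t = 7.8320, Σ(ln t)² = 12.7160, Σln v = 11.4292, Σln t·ln v = 17.2224.
Equations: 12.7160·k + 7.8320·ln C = 17.2224;  7.8320·k + 6·ln C = 11.4292.
Δ = 12.7160·6 − (7.8320)² = 14.9557; k = (17.2224·6 − 7.8320·11.4292)/14.9557 = 0.92413, ln C = (12.7160·11.4292 − 7.8320·17.2224)/14.9557 = 0.69857.

k = 0.924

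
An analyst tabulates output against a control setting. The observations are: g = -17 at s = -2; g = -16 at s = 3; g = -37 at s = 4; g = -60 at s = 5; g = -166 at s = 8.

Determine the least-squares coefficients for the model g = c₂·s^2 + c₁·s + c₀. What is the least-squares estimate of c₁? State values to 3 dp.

Entries of XᵀX: Σs^2·s^2 = 5074, Σs^2·s = 720, Σs^2 = 118, Σs·s = 118, Σs = 18, Σ1 = 5.
For Xᵀg: Σs^2·g = -12928, Σs·g = -1790, Σg = -296.
XᵀX·[c₂, c₁, c₀]ᵀ = Xᵀg becomes [[5074, 720, 118]; [720, 118, 18]; [118, 18, 5]]·[c₂, c₁, c₀]ᵀ = [-12928, -1790, -296]ᵀ.
Solving the 3×3 system (Gaussian elimination) gives c₂ = -127866/43303, c₁ = 119875/43303, c₀ = 22550/43303.

c₁ = 2.768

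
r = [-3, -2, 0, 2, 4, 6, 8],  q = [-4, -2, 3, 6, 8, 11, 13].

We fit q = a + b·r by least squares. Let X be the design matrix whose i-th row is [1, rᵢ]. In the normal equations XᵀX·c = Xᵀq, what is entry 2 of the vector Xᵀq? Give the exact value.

230

Entry 2 ↔ basis r, so (Xᵀq)_{2} = Σᵢ (r)·qᵢ = (-3)·(-4) + (-2)·(-2) + (0)·(3) + (2)·(6) + (4)·(8) + (6)·(11) + (8)·(13) = 230.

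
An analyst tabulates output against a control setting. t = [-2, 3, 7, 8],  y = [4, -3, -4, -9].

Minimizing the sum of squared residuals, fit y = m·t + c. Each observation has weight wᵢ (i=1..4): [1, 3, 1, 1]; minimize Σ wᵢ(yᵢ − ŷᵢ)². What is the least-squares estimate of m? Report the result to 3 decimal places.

Compute the Gram sums: Σwᵢ·t·t = 144, Σwᵢ·t = 22, Σwᵢ·1 = 6.
Moment sums: Σwᵢ·t·y = -135, Σwᵢ·y = -18.
So XᵀWX·[m, c]ᵀ = XᵀWy: [[144, 22]; [22, 6]]·[m, c]ᵀ = [-135, -18]ᵀ.
det = 144·6 − 22² = 380.
m = ((-135)·6 − 22·(-18))/380 = -207/190; c = (144·(-18) − 22·(-135))/380 = 189/190.

m = -1.089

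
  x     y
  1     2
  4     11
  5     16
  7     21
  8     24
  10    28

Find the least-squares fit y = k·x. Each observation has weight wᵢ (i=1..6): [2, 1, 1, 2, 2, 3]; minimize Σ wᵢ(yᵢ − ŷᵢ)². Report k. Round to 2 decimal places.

Compute the Gram sums: Σwᵢ·x·x = 569.
Right-hand side: Σwᵢ·x·y = 1646.
Normal equations: [[569]]·[k]ᵀ = [1646]ᵀ.
k = 1646/569 = 2.89279.

k = 2.89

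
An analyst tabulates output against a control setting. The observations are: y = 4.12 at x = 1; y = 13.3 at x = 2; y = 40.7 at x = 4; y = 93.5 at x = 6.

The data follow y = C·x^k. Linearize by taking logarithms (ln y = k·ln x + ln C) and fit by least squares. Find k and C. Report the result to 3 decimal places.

k = 1.720, C = 4.046

With ln yᵢ as the transformed response and ln xᵢ as the regressor:
XᵀX = [[5.6127, 3.8712]; [3.8712, 4]], rhs = [15.0626, 12.2478]ᵀ  (here Σln x = 3.8712, Σ(ln x)² = 5.6127, Σln y = 12.2478, Σln x·ln y = 15.0626).
Δ = 5.6127·4 − (3.8712)² = 7.4645; k = (15.0626·4 − 3.8712·12.2478)/7.4645 = 1.71968, ln C = (5.6127·12.2478 − 3.8712·15.0626)/7.4645 = 1.39764, so C = exp(1.39764) = 4.04565.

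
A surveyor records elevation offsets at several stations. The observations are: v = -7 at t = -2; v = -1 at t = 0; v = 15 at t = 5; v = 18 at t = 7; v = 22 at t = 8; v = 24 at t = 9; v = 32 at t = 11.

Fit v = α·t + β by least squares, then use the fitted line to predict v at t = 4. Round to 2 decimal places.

Sums needed: Σt·t = 344, Σt = 38, Σ1 = 7.
And Σt·v = 959, Σv = 103.
Normal equations: [[344, 38]; [38, 7]]·[α, β]ᵀ = [959, 103]ᵀ.
Determinant 344·7 − 38² = 964.
α = (959·7 − 38·103)/964 = 2799/964; β = (344·103 − 38·959)/964 = -505/482.
At t = 4: v̂ = (2799/964)·(4) + (-505/482)·(1) = 5093/482.

v̂ = 10.57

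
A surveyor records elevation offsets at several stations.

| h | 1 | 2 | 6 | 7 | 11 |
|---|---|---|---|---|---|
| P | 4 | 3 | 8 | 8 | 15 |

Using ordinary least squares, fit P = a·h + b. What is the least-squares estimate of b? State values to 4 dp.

b = 1.4877

The normal equations are: 211·a + 27·b = 279;  27·a + 5·b = 38.
Eliminating b: 5·(row 1) − 27·(row 2) gives 326·a = 5·279 − 27·38 = 369, so a = 369/326.
Then b = (38 − 27·(369/326))/5 = 485/326.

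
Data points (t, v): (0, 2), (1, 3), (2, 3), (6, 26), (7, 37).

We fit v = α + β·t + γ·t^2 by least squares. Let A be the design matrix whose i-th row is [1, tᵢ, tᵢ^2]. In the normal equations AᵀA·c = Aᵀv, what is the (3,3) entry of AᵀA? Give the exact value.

3714

Row 3 ↔ basis t^2, column 3 ↔ basis t^2, so (AᵀA)_{3,3} = Σᵢ (t^2)·(t^2) = (0)·(0) + (1)·(1) + (4)·(4) + (36)·(36) + (49)·(49) = 3714.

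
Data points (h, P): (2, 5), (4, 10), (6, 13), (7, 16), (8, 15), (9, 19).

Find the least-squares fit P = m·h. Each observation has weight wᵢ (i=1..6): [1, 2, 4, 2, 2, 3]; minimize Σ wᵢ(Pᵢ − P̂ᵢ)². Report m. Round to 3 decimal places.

Normal-equation sums: Σwᵢ·h·h = 649.
For AᵀWP: Σwᵢ·h·P = 1379.
Normal equations: [[649]]·[m]ᵀ = [1379]ᵀ.
Hence m = 1379 / 649 ≈ 2.12481.

m = 2.125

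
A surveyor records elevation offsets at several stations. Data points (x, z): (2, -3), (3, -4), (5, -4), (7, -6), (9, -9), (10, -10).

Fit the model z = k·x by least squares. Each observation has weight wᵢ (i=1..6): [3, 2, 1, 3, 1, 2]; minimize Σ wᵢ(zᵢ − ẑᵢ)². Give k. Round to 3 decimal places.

Normal-equation sums: Σwᵢ·x·x = 483.
Right-hand side: Σwᵢ·x·z = -469.
So AᵀWA·[k]ᵀ = AᵀWz: [[483]]·[k]ᵀ = [-469]ᵀ.
k = (-469)/483 = -0.971014.

k = -0.971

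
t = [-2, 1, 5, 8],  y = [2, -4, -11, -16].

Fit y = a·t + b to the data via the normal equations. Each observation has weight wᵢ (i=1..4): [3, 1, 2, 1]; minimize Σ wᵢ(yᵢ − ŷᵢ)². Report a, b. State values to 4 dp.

Sums needed: Σwᵢ·t·t = 127, Σwᵢ·t = 13, Σwᵢ·1 = 7.
For XᵀWy: Σwᵢ·t·y = -254, Σwᵢ·y = -36.
Normal equations: [[127, 13]; [13, 7]]·[a, b]ᵀ = [-254, -36]ᵀ.
Eliminating b: 7·(row 1) − 13·(row 2) gives 720·a = 7·(-254) − 13·(-36) = -1310, so a = -131/72.
Then b = ((-36) − 13·(-131/72))/7 = -127/72.

a = -1.8194, b = -1.7639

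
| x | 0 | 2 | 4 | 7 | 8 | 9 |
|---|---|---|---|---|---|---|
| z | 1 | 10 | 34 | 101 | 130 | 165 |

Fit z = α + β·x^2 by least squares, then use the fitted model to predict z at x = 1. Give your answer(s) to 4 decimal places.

ẑ = 3.5927

Sums needed: Σ1 = 6, Σx^2 = 214, Σx^2·x^2 = 13330.
Moment sums: Σz = 441, Σx^2·z = 27218.
Eliminating β: 13330·(row 1) − 214·(row 2) gives 34184·α = 13330·441 − 214·27218 = 53878, so α = 26939/17092.
Then β = (27218 − 214·(26939/17092))/13330 = 34467/17092.
At x = 1: ẑ = (26939/17092)·(1) + (34467/17092)·(1) = 30703/8546.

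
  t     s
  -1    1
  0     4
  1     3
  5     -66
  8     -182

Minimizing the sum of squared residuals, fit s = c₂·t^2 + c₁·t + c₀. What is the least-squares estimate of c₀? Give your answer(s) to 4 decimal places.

c₀ = 4.7273

The normal equations are: 4723·c₂ + 637·c₁ + 91·c₀ = -13294;  637·c₂ + 91·c₁ + 13·c₀ = -1784;  91·c₂ + 13·c₁ + 5·c₀ = -240.
(Σt^2·t^2 = 4723, Σt^2·t = 637, Σt^2 = 91, Σt·t = 91, Σt = 13, Σ1 = 5, Σt^2·s = -13294, Σt·s = -1784, Σs = -240.)
Solving the 3×3 system (Gaussian elimination) gives c₂ = -403/132, c₁ = 1873/1716, c₀ = 52/11.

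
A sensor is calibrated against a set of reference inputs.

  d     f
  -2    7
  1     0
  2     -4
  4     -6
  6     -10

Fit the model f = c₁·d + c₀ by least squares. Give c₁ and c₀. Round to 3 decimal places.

c₁ = -2.103, c₀ = 2.027

Sums needed: Σd·d = 61, Σd = 11, Σ1 = 5.
Right-hand side: Σd·f = -106, Σf = -13.
det = 61·5 − 11² = 184.
c₁ = ((-106)·5 − 11·(-13))/184 = -387/184; c₀ = (61·(-13) − 11·(-106))/184 = 373/184.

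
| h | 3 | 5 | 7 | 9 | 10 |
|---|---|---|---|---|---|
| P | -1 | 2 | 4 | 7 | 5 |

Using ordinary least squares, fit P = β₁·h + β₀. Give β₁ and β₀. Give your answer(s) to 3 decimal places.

From the data, Σh·h = 264, Σh = 34, Σ1 = 5.
For XᵀP: Σh·P = 148, ΣP = 17.
Δ = 264·5 − 34² = 164.
β₁ = (148·5 − 34·17)/164 = 81/82; β₀ = (264·17 − 34·148)/164 = -136/41.

β₁ = 0.988, β₀ = -3.317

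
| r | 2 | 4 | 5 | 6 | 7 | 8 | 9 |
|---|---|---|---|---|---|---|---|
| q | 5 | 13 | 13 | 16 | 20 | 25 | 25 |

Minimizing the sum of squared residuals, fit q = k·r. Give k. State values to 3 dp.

k = 2.865

Setting ∂/∂k … = 0 gives: 275·k = 788.
k = 788/275 = 2.86545.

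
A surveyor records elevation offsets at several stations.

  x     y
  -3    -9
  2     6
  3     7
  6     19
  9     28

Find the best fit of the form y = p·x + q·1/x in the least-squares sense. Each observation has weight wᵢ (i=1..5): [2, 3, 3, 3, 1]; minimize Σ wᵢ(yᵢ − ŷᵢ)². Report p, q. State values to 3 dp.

Setting ∂/∂p … = 0 gives: 246·p + 12·q = 747;  12·p + (227/162)·q = 623/18.
(Σwᵢ·x·x = 246, Σwᵢ·x·1/x = 12, Σwᵢ·1/x·1/x = 227/162, Σwᵢ·x·y = 747, Σwᵢ·1/x·y = 623/18.)
Determinant 246·(227/162) − 12² = 5419/27.
p = (747·(227/162) − 12·(623/18))/(5419/27) = 34095/10838; q = (246·(623/18) − 12·747)/(5419/27) = -12141/5419.

p = 3.146, q = -2.240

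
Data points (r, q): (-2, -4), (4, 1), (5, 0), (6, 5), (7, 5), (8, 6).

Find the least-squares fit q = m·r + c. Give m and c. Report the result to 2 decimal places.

Sums needed: Σr·r = 194, Σr = 28, Σ1 = 6.
Right-hand side: Σr·q = 125, Σq = 13.
Δ = 194·6 − 28² = 380.
m = (125·6 − 28·13)/380 = 193/190; c = (194·13 − 28·125)/380 = -489/190.

m = 1.02, c = -2.57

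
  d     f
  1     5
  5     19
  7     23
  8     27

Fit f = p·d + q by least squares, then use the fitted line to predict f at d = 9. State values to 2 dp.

f̂ = 30.04

The normal equations are: 139·p + 21·q = 477;  21·p + 4·q = 74.
det = 139·4 − 21² = 115.
p = (477·4 − 21·74)/115 = 354/115; q = (139·74 − 21·477)/115 = 269/115.
At d = 9: f̂ = (354/115)·(9) + (269/115)·(1) = 691/23.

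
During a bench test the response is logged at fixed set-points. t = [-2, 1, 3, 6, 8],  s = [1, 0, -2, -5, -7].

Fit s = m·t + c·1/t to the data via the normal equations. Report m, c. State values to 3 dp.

m = -0.871, c = 1.053

Setting ∂/∂m … = 0 gives: 114·m + 5·c = -94;  5·m + (809/576)·c = -23/8.
Determinant 114·(809/576) − 5² = 12971/96.
m = ((-94)·(809/576) − 5·(-23/8))/(12971/96) = -33883/38913; c = (114·(-23/8) − 5·(-94))/(12971/96) = 13656/12971.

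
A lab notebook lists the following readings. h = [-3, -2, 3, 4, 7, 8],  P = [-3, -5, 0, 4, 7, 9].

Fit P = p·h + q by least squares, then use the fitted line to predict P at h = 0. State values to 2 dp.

P̂ = -1.36

Normal-equation sums: Σh·h = 151, Σh = 17, Σ1 = 6.
Moment sums: Σh·P = 156, ΣP = 12.
Normal equations: [[151, 17]; [17, 6]]·[p, q]ᵀ = [156, 12]ᵀ.
Eliminating q: 6·(row 1) − 17·(row 2) gives 617·p = 6·156 − 17·12 = 732, so p = 732/617.
Then q = (12 − 17·(732/617))/6 = -840/617.
At h = 0: P̂ = (732/617)·(0) + (-840/617)·(1) = -840/617.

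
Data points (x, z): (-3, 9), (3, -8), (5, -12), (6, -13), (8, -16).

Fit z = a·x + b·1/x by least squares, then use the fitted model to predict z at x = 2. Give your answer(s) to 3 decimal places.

MᵀM·[a, b]ᵀ = Mᵀz reads: 143·a + 5·b = -317;  5·a + (489/1600)·b = -367/30.
(Σx·x = 143, Σx·1/x = 5, Σ1/x·1/x = 489/1600, Σx·z = -317, Σ1/x·z = -367/30.)
Eliminating b: (489/1600)·(row 1) − 5·(row 2) gives (29927/1600)·a = (489/1600)·(-317) − 5·(-367/30) = -171439/4800, so a = -171439/89781.
Then b = ((-367/30) − 5·(-171439/89781))/(489/1600) = -788960/89781.
At x = 2: ẑ = (-171439/89781)·(2) + (-788960/89781)·(1/2) = -245786/29927.

ẑ = -8.213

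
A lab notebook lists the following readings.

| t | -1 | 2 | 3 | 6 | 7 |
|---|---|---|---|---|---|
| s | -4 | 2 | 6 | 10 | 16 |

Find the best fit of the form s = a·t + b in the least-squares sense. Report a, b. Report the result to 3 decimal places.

a = 2.330, b = -1.922

Sums needed: Σt·t = 99, Σt = 17, Σ1 = 5.
For Xᵀs: Σt·s = 198, Σs = 30.
So XᵀX·[a, b]ᵀ = Xᵀs: [[99, 17]; [17, 5]]·[a, b]ᵀ = [198, 30]ᵀ.
det = 99·5 − 17² = 206.
a = (198·5 − 17·30)/206 = 240/103; b = (99·30 − 17·198)/206 = -198/103.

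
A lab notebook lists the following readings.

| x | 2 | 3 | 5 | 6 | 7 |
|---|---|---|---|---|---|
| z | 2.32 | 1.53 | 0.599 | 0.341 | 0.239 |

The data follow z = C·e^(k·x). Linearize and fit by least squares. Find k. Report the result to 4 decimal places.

Let Y = ln z. Fitting Y = k·x + ln C by least squares:
Σx = 23.0000, Σ(x)² = 123.0000, Σln z = -1.7528, Σx·ln z = -16.0778.
Equations: 123.0000·k + 23.0000·ln C = -16.0778;  23.0000·k + 5·ln C = -1.7528.
Slope k = (n·Σx·ln z − Σx·Σln z)/(n·Σ(x)² − (Σx)²) = (5·-16.0778 − 23.0000·-1.7528)/86.0000 = -0.46598; ln C = (Σln z − k·Σx)/n = 1.79293.

k = -0.4660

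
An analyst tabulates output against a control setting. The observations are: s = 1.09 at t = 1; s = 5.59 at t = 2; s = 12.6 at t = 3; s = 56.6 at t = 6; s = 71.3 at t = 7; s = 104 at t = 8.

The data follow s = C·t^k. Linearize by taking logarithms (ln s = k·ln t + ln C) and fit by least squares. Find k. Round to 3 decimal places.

k = 2.157

With ln sᵢ as the transformed response and ln tᵢ as the regressor:
Σln t = 7.6089, Σ(ln t)² = 13.0084, Σln s = 17.2882, Σln t·ln s = 29.1687.
Equations: 13.0084·k + 7.6089·ln C = 29.1687;  7.6089·k + 6·ln C = 17.2882.
Slope k = (n·Σln t·ln s − Σln t·Σln s)/(n·Σ(ln t)² − (Σln t)²) = (6·29.1687 − 7.6089·17.2882)/20.1558 = 2.15666; ln C = (Σln s − k·Σln t)/n = 0.14640.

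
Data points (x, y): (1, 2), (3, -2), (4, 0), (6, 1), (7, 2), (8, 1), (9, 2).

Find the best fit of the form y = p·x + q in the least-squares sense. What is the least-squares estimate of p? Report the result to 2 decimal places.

p = 0.19

Entries of AᵀA: Σx·x = 256, Σx = 38, Σ1 = 7.
And Σx·y = 42, Σy = 6.
AᵀA·[p, q]ᵀ = Aᵀy becomes [[256, 38]; [38, 7]]·[p, q]ᵀ = [42, 6]ᵀ.
Eliminating q: 7·(row 1) − 38·(row 2) gives 348·p = 7·42 − 38·6 = 66, so p = 11/58.
Then q = (6 − 38·(11/58))/7 = -5/29.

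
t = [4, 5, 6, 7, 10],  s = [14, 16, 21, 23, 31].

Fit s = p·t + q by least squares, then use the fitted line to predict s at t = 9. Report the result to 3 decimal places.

From the data, Σt·t = 226, Σt = 32, Σ1 = 5.
Right-hand side: Σt·s = 733, Σs = 105.
det = 226·5 − 32² = 106.
p = (733·5 − 32·105)/106 = 305/106; q = (226·105 − 32·733)/106 = 137/53.
At t = 9: ŝ = (305/106)·(9) + (137/53)·(1) = 3019/106.

ŝ = 28.481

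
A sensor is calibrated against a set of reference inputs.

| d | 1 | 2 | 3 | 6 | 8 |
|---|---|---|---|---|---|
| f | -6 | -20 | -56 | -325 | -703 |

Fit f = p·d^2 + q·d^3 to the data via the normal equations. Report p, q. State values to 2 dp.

p = -3.22, q = -0.97

Forming MᵀM = [[5490, 40820]; [40820, 309594]] and Mᵀf = [-57282, -431814]ᵀ gives MᵀM·[p, q]ᵀ = Mᵀf.
Eliminating q: 309594·(row 1) − 40820·(row 2) gives 33398660·p = 309594·(-57282) − 40820·(-431814) = -107516028, so p = -26879007/8349665.
Then q = ((-431814) − 40820·(-26879007/8349665))/309594 = -1620381/1669933.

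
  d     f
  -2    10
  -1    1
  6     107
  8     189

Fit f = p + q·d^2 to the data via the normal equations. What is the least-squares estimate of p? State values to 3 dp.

p = -1.723

Sums needed: Σ1 = 4, Σd^2 = 105, Σd^2·d^2 = 5409.
And Σf = 307, Σd^2·f = 15989.
Normal equations: [[4, 105]; [105, 5409]]·[p, q]ᵀ = [307, 15989]ᵀ.
Δ = 4·5409 − 105² = 10611.
p = (307·5409 − 105·15989)/10611 = -6094/3537; q = (4·15989 − 105·307)/10611 = 31721/10611.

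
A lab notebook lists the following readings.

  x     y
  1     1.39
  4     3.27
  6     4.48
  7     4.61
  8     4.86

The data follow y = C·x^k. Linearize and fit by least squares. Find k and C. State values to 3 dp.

k = 0.618, C = 1.398

Linearized form: ln y = k·ln x + ln C. From the 5 transformed points,
Σln x = 7.2034, Σ(ln x)² = 13.2429, Σln y = 6.1230, Σln x·ln y = 10.5909.
Equations: 13.2429·k + 7.2034·ln C = 10.5909;  7.2034·k + 5·ln C = 6.1230.
Solving (det = 14.3252): k = 0.61766, ln C = 0.33474, so C = exp(0.33474) = 1.39758.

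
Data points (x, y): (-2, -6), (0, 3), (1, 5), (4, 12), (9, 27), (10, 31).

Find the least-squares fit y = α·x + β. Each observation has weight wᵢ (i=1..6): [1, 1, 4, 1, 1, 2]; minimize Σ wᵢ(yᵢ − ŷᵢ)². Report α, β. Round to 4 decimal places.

Sums needed: Σwᵢ·x·x = 305, Σwᵢ·x = 35, Σwᵢ·1 = 10.
For AᵀWy: Σwᵢ·x·y = 943, Σwᵢ·y = 118.
Normal equations: [[305, 35]; [35, 10]]·[α, β]ᵀ = [943, 118]ᵀ.
Determinant 305·10 − 35² = 1825.
α = (943·10 − 35·118)/1825 = 212/73; β = (305·118 − 35·943)/1825 = 597/365.

α = 2.9041, β = 1.6356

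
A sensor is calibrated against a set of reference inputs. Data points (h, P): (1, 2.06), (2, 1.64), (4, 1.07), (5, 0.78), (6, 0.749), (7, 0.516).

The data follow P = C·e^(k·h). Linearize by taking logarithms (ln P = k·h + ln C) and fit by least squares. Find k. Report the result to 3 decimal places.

Linearized form: ln P = k·h + ln C. From the 6 transformed points,
AᵀA = [[131.0000, 25.0000]; [25.0000, 6]], rhs = [-5.6252, 0.0859]ᵀ  (here Σh = 25.0000, Σ(h)² = 131.0000, Σln P = 0.0859, Σh·ln P = -5.6252).
Slope k = (n·Σh·ln P − Σh·Σln P)/(n·Σ(h)² − (Σh)²) = (6·-5.6252 − 25.0000·0.0859)/161.0000 = -0.22298; ln C = (Σln P − k·Σh)/n = 0.94340.

k = -0.223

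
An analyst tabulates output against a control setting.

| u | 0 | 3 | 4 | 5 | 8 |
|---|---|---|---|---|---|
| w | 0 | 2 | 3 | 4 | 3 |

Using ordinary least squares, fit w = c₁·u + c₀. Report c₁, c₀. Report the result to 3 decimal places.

The normal system XᵀX·[c₁, c₀]ᵀ = Xᵀw is [[114, 20]; [20, 5]]·[c₁, c₀]ᵀ = [62, 12]ᵀ.
det = 114·5 − 20² = 170.
c₁ = (62·5 − 20·12)/170 = 7/17; c₀ = (114·12 − 20·62)/170 = 64/85.

c₁ = 0.412, c₀ = 0.753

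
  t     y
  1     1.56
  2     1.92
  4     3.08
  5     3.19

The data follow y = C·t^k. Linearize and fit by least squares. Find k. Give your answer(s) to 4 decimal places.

With ln yᵢ as the transformed response and ln tᵢ as the regressor:
Σln t = 3.6889, Σ(ln t)² = 4.9926, Σln y = 3.3820, Σln t·ln y = 3.8786.
Normal system: [[4.9926, 3.6889]; [3.6889, 4]]·[k, ln C]ᵀ = [3.8786, 3.3820]ᵀ.
Δ = 4.9926·4 − (3.6889)² = 6.3624; k = (3.8786·4 − 3.6889·3.3820)/6.3624 = 0.47763, ln C = (4.9926·3.3820 − 3.6889·3.8786)/6.3624 = 0.40501.

k = 0.4776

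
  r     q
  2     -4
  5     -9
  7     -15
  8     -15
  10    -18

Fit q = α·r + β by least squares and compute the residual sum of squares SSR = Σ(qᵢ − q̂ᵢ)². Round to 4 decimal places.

Normal-equation sums: Σr·r = 242, Σr = 32, Σ1 = 5.
And Σr·q = -458, Σq = -61.
Normal equations: [[242, 32]; [32, 5]]·[α, β]ᵀ = [-458, -61]ᵀ.
det = 242·5 − 32² = 186.
α = ((-458)·5 − 32·(-61))/186 = -169/93; β = (242·(-61) − 32·(-458))/186 = -53/93.
Residuals: 19/93, 61/93, -53/31, 10/93, 23/31; SSR = 368/93.

SSR = 3.9570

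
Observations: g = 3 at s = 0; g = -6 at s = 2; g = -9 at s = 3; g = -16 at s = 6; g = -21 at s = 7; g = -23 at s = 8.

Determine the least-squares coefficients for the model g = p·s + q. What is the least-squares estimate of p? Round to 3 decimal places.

From the data, Σs·s = 162, Σs = 26, Σ1 = 6.
And Σs·g = -466, Σg = -72.
XᵀX·[p, q]ᵀ = Xᵀg becomes [[162, 26]; [26, 6]]·[p, q]ᵀ = [-466, -72]ᵀ.
Eliminating q: 6·(row 1) − 26·(row 2) gives 296·p = 6·(-466) − 26·(-72) = -924, so p = -231/74.
Then q = ((-72) − 26·(-231/74))/6 = 113/74.

p = -3.122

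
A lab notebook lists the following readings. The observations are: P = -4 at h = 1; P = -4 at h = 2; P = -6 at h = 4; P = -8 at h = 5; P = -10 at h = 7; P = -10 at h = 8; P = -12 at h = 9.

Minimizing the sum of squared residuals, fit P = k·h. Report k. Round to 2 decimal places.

Sums needed: Σh·h = 240.
For AᵀP: Σh·P = -334.
Hence k = -334 / 240 ≈ -1.39167.

k = -1.39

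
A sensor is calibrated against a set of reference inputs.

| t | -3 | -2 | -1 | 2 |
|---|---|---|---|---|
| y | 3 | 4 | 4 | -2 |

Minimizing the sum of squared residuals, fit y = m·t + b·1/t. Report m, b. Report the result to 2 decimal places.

m = -0.64, b = -3.38

Entries of MᵀM: Σt·t = 18, Σt·1/t = 4, Σ1/t·1/t = 29/18.
And Σt·y = -25, Σ1/t·y = -8.
MᵀM·[m, b]ᵀ = Mᵀy becomes [[18, 4]; [4, 29/18]]·[m, b]ᵀ = [-25, -8]ᵀ.
Determinant 18·(29/18) − 4² = 13.
m = ((-25)·(29/18) − 4·(-8))/13 = -149/234; b = (18·(-8) − 4·(-25))/13 = -44/13.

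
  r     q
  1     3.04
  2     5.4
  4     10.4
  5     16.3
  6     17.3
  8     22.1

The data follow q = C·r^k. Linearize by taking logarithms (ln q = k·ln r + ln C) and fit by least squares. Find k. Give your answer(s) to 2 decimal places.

k = 0.99

Taking logs, ln q = k·ln r + ln C, so regress ln q on ln r.
AᵀA = [[12.5270, 7.5601]; [7.5601, 6]], rhs = [20.4524, 13.8775]ᵀ  (here Σln r = 7.5601, Σ(ln r)² = 12.5270, Σln q = 13.8775, Σln r·ln q = 20.4524).
Solving (det = 18.0074): k = 0.98845, ln C = 1.06746.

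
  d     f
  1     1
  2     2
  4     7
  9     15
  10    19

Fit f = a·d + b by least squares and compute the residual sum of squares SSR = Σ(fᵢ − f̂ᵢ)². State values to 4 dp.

The normal system XᵀX·[a, b]ᵀ = Xᵀf is [[202, 26]; [26, 5]]·[a, b]ᵀ = [358, 44]ᵀ.
Eliminating b: 5·(row 1) − 26·(row 2) gives 334·a = 5·358 − 26·44 = 646, so a = 323/167.
Then b = (44 − 26·(323/167))/5 = -210/167.
Residuals: 54/167, -102/167, 87/167, -192/167, 153/167; SSR = 486/167.

SSR = 2.9102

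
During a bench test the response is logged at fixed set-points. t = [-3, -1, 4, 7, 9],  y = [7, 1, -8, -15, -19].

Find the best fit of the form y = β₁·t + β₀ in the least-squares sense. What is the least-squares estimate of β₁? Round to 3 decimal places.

Normal-equation sums: Σt·t = 156, Σt = 16, Σ1 = 5.
And Σt·y = -330, Σy = -34.
MᵀM·[β₁, β₀]ᵀ = Mᵀy becomes [[156, 16]; [16, 5]]·[β₁, β₀]ᵀ = [-330, -34]ᵀ.
Δ = 156·5 − 16² = 524.
β₁ = ((-330)·5 − 16·(-34))/524 = -553/262; β₀ = (156·(-34) − 16·(-330))/524 = -6/131.

β₁ = -2.111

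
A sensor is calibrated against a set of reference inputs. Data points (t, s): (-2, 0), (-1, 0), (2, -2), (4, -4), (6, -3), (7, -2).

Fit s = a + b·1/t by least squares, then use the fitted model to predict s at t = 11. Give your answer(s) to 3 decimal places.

ŝ = -2.207

Compute the Gram sums: Σ1 = 6, Σ1/t = -37/84, Σ1/t·1/t = 11365/7056.
Moment sums: Σs = -11, Σ1/t·s = -39/14.
det = 6·(11365/7056) − (-37/84)² = 66821/7056.
a = ((-11)·(11365/7056) − (-37/84)·(-39/14))/(66821/7056) = -133673/66821; b = (6·(-39/14) − (-37/84)·(-11))/(66821/7056) = -152124/66821.
At t = 11: ŝ = (-133673/66821)·(1) + (-152124/66821)·(1/11) = -1622527/735031.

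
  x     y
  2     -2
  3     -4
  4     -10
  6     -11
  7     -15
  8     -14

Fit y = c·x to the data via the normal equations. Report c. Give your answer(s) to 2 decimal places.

Sums needed: Σx·x = 178.
Right-hand side: Σx·y = -339.
So MᵀM·[c]ᵀ = Mᵀy: [[178]]·[c]ᵀ = [-339]ᵀ.
c = (-339)/178 = -1.90449.

c = -1.90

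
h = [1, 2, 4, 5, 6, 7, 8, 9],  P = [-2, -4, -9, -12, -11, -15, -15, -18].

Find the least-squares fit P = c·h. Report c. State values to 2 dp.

c = -2.03

With design matrix X, XᵀX = [[276]] and XᵀP = [-559]ᵀ.
Hence c = -559 / 276 ≈ -2.02536.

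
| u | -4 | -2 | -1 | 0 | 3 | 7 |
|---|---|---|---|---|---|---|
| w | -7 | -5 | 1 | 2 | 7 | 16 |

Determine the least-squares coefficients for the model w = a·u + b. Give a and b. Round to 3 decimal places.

From the data, Σu·u = 79, Σu = 3, Σ1 = 6.
Moment sums: Σu·w = 170, Σw = 14.
So MᵀM·[a, b]ᵀ = Mᵀw: [[79, 3]; [3, 6]]·[a, b]ᵀ = [170, 14]ᵀ.
Determinant 79·6 − 3² = 465.
a = (170·6 − 3·14)/465 = 326/155; b = (79·14 − 3·170)/465 = 596/465.

a = 2.103, b = 1.282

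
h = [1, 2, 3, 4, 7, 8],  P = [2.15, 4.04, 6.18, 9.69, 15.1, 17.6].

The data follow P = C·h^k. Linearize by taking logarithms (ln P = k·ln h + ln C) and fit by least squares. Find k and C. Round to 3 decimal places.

With ln Pᵢ as the transformed response and ln hᵢ as the regressor:
Sums: Σln h = 7.2034, Σ(ln h)² = 11.7199, Σln P = 11.8367, Σln h·ln P = 17.3633.
Normal system: [[11.7199, 7.2034]; [7.2034, 6]]·[k, ln C]ᵀ = [17.3633, 11.8367]ᵀ.
Slope k = (n·Σln h·ln P − Σln h·Σln P)/(n·Σ(ln h)² − (Σln h)²) = (6·17.3633 − 7.2034·11.8367)/18.4301 = 1.02632; ln C = (Σln P − k·Σln h)/n = 0.74062, so C = exp(0.74062) = 2.09723.

k = 1.026, C = 2.097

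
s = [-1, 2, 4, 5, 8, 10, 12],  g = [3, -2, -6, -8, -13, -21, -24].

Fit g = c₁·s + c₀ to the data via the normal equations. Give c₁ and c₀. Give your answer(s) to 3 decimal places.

c₁ = -2.131, c₀ = 2.034

The normal equations are: 354·c₁ + 40·c₀ = -673;  40·c₁ + 7·c₀ = -71.
Determinant 354·7 − 40² = 878.
c₁ = ((-673)·7 − 40·(-71))/878 = -1871/878; c₀ = (354·(-71) − 40·(-673))/878 = 893/439.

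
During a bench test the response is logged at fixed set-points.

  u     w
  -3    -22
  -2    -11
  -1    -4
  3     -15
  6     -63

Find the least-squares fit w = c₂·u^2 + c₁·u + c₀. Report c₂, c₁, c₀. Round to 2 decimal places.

Setting ∂/∂c₂ … = 0 gives: 1475·c₂ + 207·c₁ + 59·c₀ = -2649;  207·c₂ + 59·c₁ + 3·c₀ = -331;  59·c₂ + 3·c₁ + 5·c₀ = -115.
(Σu^2·u^2 = 1475, Σu^2·u = 207, Σu^2 = 59, Σu·u = 59, Σu = 3, Σ1 = 5, Σu^2·w = -2649, Σu·w = -331, Σw = -115.)
Solving the 3×3 system (Gaussian elimination) gives c₂ = -23/12, c₁ = 669/572, c₀ = -931/858.

c₂ = -1.92, c₁ = 1.17, c₀ = -1.09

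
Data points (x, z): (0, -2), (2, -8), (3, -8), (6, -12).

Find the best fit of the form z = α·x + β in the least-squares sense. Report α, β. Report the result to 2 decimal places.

α = -1.57, β = -3.17

Sums needed: Σx·x = 49, Σx = 11, Σ1 = 4.
Right-hand side: Σx·z = -112, Σz = -30.
So AᵀA·[α, β]ᵀ = Aᵀz: [[49, 11]; [11, 4]]·[α, β]ᵀ = [-112, -30]ᵀ.
Eliminating β: 4·(row 1) − 11·(row 2) gives 75·α = 4·(-112) − 11·(-30) = -118, so α = -118/75.
Then β = ((-30) − 11·(-118/75))/4 = -238/75.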